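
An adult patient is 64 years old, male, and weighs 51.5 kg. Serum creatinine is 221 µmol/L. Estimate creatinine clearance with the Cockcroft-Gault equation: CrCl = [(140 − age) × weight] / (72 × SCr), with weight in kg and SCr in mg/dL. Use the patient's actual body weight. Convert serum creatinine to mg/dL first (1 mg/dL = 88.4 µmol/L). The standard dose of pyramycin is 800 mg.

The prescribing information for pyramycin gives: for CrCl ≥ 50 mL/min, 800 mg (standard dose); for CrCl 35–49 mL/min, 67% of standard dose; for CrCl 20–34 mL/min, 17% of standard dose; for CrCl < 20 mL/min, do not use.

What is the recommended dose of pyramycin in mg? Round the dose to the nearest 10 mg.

140 mg

SCr = 221 / 88.4 = 2.5 mg/dL
CrCl = (140 − 64) × 51.5 / (72 × 2.5) = 3914.0 / 180.00 ≈ 21.7 mL/min
CrCl ≈ 22 mL/min → bracket 20–34 mL/min.
17% of 800 mg = 136 mg → 140 mg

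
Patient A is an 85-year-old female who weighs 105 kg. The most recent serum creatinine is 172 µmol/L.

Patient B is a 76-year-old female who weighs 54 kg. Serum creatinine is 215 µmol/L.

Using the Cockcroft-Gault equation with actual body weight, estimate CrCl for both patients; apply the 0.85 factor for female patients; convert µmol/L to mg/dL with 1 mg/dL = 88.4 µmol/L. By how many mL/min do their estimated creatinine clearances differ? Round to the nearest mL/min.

Patient A: SCr = 172 / 88.4 = 1.946 mg/dL
Patient A: CrCl = (140 − 85) × 105 / (72 × 1.946) × 0.85 = 5775.0 / 140.11 × 0.85 ≈ 35.0 mL/min
Patient B: SCr = 215 / 88.4 = 2.432 mg/dL
Patient B: CrCl = (140 − 76) × 54 / (72 × 2.432) × 0.85 = 3456.0 / 175.10 × 0.85 ≈ 16.8 mL/min
|35.0 − 16.8| = 18.2 mL/min

18 mL/min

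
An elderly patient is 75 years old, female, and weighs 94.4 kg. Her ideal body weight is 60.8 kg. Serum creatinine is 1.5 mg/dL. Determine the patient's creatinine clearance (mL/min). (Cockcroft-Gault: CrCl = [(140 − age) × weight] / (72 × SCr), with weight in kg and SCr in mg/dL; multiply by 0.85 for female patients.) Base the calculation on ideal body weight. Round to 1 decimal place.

CrCl = (140 − 75) × 60.8 / (72 × 1.5) × 0.85 = 3952.0 / 108.00 × 0.85 ≈ 31.1 mL/min

31.1 mL/min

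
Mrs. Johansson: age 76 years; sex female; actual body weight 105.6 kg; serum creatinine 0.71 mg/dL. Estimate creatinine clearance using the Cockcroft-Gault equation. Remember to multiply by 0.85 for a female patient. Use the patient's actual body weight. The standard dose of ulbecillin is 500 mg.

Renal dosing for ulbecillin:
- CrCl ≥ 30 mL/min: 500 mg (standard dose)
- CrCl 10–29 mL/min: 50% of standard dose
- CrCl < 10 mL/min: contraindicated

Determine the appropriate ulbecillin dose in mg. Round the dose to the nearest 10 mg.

CrCl = (140 − 76) × 105.6 / (72 × 0.71) × 0.85 = 6758.4 / 51.12 × 0.85 ≈ 112.4 mL/min
CrCl ≈ 112 mL/min → bracket ≥ 30 mL/min.
100% of 500 mg = 500 mg

500 mg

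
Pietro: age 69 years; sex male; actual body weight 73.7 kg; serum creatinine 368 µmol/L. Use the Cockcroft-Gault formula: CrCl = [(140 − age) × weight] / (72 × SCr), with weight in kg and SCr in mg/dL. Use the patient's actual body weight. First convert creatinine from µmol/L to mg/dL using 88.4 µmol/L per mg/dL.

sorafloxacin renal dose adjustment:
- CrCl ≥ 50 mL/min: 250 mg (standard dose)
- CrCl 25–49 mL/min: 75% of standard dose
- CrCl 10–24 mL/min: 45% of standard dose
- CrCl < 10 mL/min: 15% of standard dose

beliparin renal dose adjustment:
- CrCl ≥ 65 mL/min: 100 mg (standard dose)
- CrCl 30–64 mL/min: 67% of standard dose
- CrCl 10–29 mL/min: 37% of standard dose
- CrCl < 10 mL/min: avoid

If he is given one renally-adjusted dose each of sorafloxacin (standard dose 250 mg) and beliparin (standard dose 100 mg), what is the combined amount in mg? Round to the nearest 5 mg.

150 mg

SCr = 368 / 88.4 = 4.163 mg/dL
CrCl = (140 − 69) × 73.7 / (72 × 4.163) = 5232.7 / 299.74 ≈ 17.5 mL/min
CrCl ≈ 17 mL/min.
sorafloxacin: 10–24 mL/min → 45% of 250 mg = 112.5 mg.
beliparin: 10–29 mL/min → 37% of 100 mg = 37 mg.
Total = 112.5 + 37 = 149.5 mg.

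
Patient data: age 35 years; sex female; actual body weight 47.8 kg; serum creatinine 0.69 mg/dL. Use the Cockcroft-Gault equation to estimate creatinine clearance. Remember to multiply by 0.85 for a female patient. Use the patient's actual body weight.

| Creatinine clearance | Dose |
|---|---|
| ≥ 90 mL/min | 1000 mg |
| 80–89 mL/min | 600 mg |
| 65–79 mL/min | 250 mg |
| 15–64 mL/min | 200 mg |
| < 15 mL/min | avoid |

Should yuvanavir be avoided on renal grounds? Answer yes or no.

no

CrCl = (140 − 35) × 47.8 / (72 × 0.69) × 0.85 = 5019.0 / 49.68 × 0.85 ≈ 85.9 mL/min
CrCl ≈ 86 mL/min, which is ≥ 15 mL/min.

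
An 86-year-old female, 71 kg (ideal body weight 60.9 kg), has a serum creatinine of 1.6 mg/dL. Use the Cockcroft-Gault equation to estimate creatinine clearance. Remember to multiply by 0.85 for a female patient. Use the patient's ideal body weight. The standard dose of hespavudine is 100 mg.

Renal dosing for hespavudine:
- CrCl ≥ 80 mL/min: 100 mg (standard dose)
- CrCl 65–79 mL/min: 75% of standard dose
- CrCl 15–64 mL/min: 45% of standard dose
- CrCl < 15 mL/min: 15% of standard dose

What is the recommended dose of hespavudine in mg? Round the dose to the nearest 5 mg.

CrCl = (140 − 86) × 60.9 / (72 × 1.6) × 0.85 = 3288.6 / 115.20 × 0.85 ≈ 24.3 mL/min
CrCl ≈ 24 mL/min → bracket 15–64 mL/min.
45% of 100 mg = 45 mg

45 mg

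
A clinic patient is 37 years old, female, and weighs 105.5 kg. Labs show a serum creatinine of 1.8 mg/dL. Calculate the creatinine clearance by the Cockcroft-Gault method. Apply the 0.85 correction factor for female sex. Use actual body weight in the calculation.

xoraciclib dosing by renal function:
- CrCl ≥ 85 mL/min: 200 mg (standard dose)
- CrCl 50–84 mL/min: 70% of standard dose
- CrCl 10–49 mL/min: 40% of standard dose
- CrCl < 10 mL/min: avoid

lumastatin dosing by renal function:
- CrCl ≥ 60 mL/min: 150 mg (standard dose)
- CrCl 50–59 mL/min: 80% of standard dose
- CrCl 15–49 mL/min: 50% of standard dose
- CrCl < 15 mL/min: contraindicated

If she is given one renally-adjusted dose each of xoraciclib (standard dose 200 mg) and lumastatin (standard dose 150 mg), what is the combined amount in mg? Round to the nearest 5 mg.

290 mg

CrCl = (140 − 37) × 105.5 / (72 × 1.8) × 0.85 = 10866.5 / 129.60 × 0.85 ≈ 71.3 mL/min
CrCl ≈ 71 mL/min.
xoraciclib: 50–84 mL/min → 70% of 200 mg = 140 mg.
lumastatin: ≥ 60 mL/min → 100% of 150 mg = 150 mg.
Total = 140 + 150 = 290 mg.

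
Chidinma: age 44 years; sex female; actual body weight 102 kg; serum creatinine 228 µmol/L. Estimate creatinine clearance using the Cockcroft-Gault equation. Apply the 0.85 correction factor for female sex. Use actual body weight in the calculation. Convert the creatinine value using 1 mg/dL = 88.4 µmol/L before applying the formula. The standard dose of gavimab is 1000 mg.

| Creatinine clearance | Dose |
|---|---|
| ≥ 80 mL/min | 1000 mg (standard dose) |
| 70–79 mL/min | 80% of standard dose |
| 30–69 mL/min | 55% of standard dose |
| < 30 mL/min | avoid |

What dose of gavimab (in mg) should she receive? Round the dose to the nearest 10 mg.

SCr = 228 / 88.4 = 2.579 mg/dL
CrCl = (140 − 44) × 102 / (72 × 2.579) × 0.85 = 9792.0 / 185.69 × 0.85 ≈ 44.8 mL/min
CrCl ≈ 45 mL/min → bracket 30–69 mL/min.
55% of 1000 mg = 550 mg

550 mg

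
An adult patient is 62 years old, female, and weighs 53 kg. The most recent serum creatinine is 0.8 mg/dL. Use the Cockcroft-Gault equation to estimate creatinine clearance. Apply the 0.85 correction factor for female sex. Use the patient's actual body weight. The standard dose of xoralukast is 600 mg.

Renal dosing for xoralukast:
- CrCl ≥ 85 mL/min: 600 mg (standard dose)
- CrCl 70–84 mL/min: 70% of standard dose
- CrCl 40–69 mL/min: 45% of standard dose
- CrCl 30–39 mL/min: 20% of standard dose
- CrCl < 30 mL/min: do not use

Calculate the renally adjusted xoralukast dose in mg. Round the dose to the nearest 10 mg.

CrCl = (140 − 62) × 53 / (72 × 0.8) × 0.85 = 4134.0 / 57.60 × 0.85 ≈ 61.0 mL/min
CrCl ≈ 61 mL/min → bracket 40–69 mL/min.
45% of 600 mg = 270 mg

270 mg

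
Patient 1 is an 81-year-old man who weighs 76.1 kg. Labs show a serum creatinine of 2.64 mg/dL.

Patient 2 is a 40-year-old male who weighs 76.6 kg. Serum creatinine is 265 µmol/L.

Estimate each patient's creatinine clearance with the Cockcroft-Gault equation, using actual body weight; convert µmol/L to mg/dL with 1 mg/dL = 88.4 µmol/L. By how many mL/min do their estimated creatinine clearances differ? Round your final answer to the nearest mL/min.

12 mL/min

Patient 1: CrCl = (140 − 81) × 76.1 / (72 × 2.64) = 4489.9 / 190.08 ≈ 23.6 mL/min
Patient 2: SCr = 265 / 88.4 = 2.998 mg/dL
Patient 2: CrCl = (140 − 40) × 76.6 / (72 × 2.998) = 7660.0 / 215.86 ≈ 35.5 mL/min
|23.6 − 35.5| = 11.9 mL/min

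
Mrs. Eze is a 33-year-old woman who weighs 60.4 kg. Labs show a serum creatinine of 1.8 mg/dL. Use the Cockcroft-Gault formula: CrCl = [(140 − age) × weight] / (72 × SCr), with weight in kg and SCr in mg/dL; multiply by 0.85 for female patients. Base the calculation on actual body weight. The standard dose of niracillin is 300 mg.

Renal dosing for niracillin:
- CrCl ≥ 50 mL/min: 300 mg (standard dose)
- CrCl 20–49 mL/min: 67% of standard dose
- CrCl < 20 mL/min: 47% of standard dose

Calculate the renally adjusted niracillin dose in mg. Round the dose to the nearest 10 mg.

CrCl = (140 − 33) × 60.4 / (72 × 1.8) × 0.85 = 6462.8 / 129.60 × 0.85 ≈ 42.4 mL/min
CrCl ≈ 42 mL/min → bracket 20–49 mL/min.
67% of 300 mg = 201 mg → 200 mg

200 mg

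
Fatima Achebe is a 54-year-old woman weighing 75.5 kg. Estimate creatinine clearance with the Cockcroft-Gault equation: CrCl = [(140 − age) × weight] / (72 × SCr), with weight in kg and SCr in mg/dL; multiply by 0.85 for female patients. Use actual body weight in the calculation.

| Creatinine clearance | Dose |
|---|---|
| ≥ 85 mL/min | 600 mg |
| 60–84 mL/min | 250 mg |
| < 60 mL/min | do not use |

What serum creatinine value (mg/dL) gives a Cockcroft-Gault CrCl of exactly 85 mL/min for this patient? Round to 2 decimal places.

Standard dose requires CrCl ≥ 85 mL/min.
Set (140 − 54) × 75.5 × 0.85 / (72 × SCr) = 85
SCr = (140 − 54) × 75.5 × 0.85 / (72 × 85) = 0.902 mg/dL

0.90 mg/dL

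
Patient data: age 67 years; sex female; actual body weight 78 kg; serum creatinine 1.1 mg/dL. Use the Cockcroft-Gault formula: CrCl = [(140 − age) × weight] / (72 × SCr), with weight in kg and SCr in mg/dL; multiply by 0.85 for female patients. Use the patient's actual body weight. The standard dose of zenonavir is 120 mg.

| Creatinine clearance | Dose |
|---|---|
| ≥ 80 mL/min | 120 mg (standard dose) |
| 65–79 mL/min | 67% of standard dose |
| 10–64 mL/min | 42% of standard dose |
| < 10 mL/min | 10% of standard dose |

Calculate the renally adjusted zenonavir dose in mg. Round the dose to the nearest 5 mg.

CrCl = (140 − 67) × 78 / (72 × 1.1) × 0.85 = 5694.0 / 79.20 × 0.85 ≈ 61.1 mL/min
CrCl ≈ 61 mL/min → bracket 10–64 mL/min.
42% of 120 mg = 50.4 mg → 50 mg

50 mg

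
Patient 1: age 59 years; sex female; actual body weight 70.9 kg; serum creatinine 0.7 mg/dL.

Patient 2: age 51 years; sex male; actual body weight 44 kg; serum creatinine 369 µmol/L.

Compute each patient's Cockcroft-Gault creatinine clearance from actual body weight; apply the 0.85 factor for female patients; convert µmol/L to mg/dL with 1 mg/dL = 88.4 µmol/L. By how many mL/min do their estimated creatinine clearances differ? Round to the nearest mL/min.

Patient 1: CrCl = (140 − 59) × 70.9 / (72 × 0.7) × 0.85 = 5742.9 / 50.40 × 0.85 ≈ 96.9 mL/min
Patient 2: SCr = 369 / 88.4 = 4.174 mg/dL
Patient 2: CrCl = (140 − 51) × 44 / (72 × 4.174) = 3916.0 / 300.53 ≈ 13.0 mL/min
|96.9 − 13.0| = 83.9 mL/min

84 mL/min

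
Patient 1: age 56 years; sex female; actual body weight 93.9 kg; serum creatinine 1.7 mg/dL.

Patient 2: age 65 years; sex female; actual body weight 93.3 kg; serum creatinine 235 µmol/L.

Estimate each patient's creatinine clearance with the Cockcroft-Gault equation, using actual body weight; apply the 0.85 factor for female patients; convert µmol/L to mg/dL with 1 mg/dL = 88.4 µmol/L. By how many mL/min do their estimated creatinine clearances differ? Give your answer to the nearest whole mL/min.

Patient 1: CrCl = (140 − 56) × 93.9 / (72 × 1.7) × 0.85 = 7887.6 / 122.40 × 0.85 ≈ 54.8 mL/min
Patient 2: SCr = 235 / 88.4 = 2.658 mg/dL
Patient 2: CrCl = (140 − 65) × 93.3 / (72 × 2.658) × 0.85 = 6997.5 / 191.38 × 0.85 ≈ 31.1 mL/min
|54.8 − 31.1| = 23.7 mL/min

24 mL/min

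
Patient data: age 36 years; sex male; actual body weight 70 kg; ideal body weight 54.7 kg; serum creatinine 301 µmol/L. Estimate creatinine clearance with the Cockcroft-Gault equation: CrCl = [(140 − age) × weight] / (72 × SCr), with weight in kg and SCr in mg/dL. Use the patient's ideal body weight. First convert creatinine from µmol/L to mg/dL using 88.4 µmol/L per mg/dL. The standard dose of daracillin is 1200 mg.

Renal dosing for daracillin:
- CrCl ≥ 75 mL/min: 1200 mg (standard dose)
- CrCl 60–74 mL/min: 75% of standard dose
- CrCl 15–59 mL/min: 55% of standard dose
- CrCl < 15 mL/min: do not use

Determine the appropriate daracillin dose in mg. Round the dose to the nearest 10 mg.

SCr = 301 / 88.4 = 3.405 mg/dL
CrCl = (140 − 36) × 54.7 / (72 × 3.405) = 5688.8 / 245.16 ≈ 23.2 mL/min
CrCl ≈ 23 mL/min → bracket 15–59 mL/min.
55% of 1200 mg = 660 mg

660 mg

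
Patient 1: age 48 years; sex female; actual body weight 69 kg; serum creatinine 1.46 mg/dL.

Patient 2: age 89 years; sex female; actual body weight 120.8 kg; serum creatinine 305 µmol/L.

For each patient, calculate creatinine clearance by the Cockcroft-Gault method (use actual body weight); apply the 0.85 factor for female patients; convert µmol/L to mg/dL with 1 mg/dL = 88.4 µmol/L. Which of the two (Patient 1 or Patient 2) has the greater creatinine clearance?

Patient 1: CrCl = (140 − 48) × 69 / (72 × 1.46) × 0.85 = 6348.0 / 105.12 × 0.85 ≈ 51.3 mL/min
Patient 2: SCr = 305 / 88.4 = 3.45 mg/dL
Patient 2: CrCl = (140 − 89) × 120.8 / (72 × 3.45) × 0.85 = 6160.8 / 248.40 × 0.85 ≈ 21.1 mL/min
51.3 vs 21.1 mL/min → Patient 1 is higher.

Patient 1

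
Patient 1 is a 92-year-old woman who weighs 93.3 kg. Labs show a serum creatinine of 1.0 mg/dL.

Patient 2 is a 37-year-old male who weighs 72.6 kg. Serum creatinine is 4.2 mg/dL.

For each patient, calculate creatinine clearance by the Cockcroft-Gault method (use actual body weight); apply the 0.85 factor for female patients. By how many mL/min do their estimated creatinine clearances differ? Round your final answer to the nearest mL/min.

28 mL/min

Patient 1: CrCl = (140 − 92) × 93.3 / (72 × 1) × 0.85 = 4478.4 / 72.00 × 0.85 ≈ 52.9 mL/min
Patient 2: CrCl = (140 − 37) × 72.6 / (72 × 4.2) = 7477.8 / 302.40 ≈ 24.7 mL/min
|52.9 − 24.7| = 28.2 mL/min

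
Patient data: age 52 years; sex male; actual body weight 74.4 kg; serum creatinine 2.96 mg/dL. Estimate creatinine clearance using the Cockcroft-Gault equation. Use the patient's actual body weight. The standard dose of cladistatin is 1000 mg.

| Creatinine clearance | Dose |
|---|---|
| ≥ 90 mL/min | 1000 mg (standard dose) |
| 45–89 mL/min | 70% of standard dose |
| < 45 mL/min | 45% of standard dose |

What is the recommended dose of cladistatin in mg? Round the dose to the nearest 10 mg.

450 mg

CrCl = (140 − 52) × 74.4 / (72 × 2.96) = 6547.2 / 213.12 ≈ 30.7 mL/min
CrCl ≈ 31 mL/min → bracket < 45 mL/min.
45% of 1000 mg = 450 mg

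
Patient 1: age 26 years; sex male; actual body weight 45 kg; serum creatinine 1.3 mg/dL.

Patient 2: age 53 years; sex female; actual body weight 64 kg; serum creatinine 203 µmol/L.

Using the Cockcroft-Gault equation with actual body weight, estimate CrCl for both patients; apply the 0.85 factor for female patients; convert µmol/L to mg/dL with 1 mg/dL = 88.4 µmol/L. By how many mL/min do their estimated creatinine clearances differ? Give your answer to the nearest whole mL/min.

Patient 1: CrCl = (140 − 26) × 45 / (72 × 1.3) = 5130.0 / 93.60 ≈ 54.8 mL/min
Patient 2: SCr = 203 / 88.4 = 2.296 mg/dL
Patient 2: CrCl = (140 − 53) × 64 / (72 × 2.296) × 0.85 = 5568.0 / 165.31 × 0.85 ≈ 28.6 mL/min
|54.8 − 28.6| = 26.2 mL/min

26 mL/min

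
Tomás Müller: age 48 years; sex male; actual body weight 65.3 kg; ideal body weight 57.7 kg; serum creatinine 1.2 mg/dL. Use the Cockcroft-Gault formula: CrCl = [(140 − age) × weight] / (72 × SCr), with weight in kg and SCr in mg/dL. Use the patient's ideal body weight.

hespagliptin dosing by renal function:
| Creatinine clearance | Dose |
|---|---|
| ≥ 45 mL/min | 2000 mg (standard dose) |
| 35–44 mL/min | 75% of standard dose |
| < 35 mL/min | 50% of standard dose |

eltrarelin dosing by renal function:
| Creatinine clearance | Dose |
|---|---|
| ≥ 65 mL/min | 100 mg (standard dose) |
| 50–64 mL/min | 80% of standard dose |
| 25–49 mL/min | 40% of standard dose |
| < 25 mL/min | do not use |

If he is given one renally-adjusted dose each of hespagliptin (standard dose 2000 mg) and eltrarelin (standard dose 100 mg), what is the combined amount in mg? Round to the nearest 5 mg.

CrCl = (140 − 48) × 57.7 / (72 × 1.2) = 5308.4 / 86.40 ≈ 61.4 mL/min
CrCl ≈ 61 mL/min.
hespagliptin: ≥ 45 mL/min → 100% of 2000 mg = 2000 mg.
eltrarelin: 50–64 mL/min → 80% of 100 mg = 80 mg.
Total = 2000 + 80 = 2080 mg.

2080 mg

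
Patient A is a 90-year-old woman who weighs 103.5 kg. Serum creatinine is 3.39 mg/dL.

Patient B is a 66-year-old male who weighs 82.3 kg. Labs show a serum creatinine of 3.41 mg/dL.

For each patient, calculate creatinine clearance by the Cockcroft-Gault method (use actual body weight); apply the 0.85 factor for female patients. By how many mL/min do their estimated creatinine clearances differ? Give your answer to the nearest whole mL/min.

7 mL/min

Patient A: CrCl = (140 − 90) × 103.5 / (72 × 3.39) × 0.85 = 5175.0 / 244.08 × 0.85 ≈ 18.0 mL/min
Patient B: CrCl = (140 − 66) × 82.3 / (72 × 3.41) = 6090.2 / 245.52 ≈ 24.8 mL/min
|18.0 − 24.8| = 6.8 mL/min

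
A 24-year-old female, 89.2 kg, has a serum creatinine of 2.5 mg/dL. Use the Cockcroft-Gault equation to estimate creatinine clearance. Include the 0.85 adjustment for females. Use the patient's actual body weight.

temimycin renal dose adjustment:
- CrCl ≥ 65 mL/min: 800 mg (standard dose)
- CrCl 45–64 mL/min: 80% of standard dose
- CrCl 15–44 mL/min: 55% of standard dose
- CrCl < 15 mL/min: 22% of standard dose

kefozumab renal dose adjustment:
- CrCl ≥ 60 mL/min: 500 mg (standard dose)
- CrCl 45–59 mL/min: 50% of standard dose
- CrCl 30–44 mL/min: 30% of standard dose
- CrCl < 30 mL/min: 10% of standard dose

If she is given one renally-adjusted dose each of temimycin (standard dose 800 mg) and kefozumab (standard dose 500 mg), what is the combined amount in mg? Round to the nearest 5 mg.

890 mg

CrCl = (140 − 24) × 89.2 / (72 × 2.5) × 0.85 = 10347.2 / 180.00 × 0.85 ≈ 48.9 mL/min
CrCl ≈ 49 mL/min.
temimycin: 45–64 mL/min → 80% of 800 mg = 640 mg.
kefozumab: 45–59 mL/min → 50% of 500 mg = 250 mg.
Total = 640 + 250 = 890 mg.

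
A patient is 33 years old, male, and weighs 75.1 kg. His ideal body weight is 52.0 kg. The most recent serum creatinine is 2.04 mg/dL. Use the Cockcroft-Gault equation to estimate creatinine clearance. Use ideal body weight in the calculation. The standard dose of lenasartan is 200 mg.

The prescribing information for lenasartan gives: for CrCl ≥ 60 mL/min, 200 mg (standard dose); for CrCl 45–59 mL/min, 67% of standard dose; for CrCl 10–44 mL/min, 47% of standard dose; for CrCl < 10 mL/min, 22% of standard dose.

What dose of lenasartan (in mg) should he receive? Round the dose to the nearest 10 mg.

CrCl = (140 − 33) × 52 / (72 × 2.04) = 5564.0 / 146.88 ≈ 37.9 mL/min
CrCl ≈ 38 mL/min → bracket 10–44 mL/min.
47% of 200 mg = 94 mg → 90 mg

90 mg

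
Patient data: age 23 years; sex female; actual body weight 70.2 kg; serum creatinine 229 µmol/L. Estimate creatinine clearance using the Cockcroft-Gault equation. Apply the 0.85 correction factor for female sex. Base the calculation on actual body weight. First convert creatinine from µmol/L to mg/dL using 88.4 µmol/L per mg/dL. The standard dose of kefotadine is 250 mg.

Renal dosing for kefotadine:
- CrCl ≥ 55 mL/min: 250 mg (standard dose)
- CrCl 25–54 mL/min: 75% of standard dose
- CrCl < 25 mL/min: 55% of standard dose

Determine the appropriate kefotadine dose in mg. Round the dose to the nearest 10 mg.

190 mg

SCr = 229 / 88.4 = 2.59 mg/dL
CrCl = (140 − 23) × 70.2 / (72 × 2.59) × 0.85 = 8213.4 / 186.48 × 0.85 ≈ 37.4 mL/min
CrCl ≈ 37 mL/min → bracket 25–54 mL/min.
75% of 250 mg = 187.5 mg → 190 mg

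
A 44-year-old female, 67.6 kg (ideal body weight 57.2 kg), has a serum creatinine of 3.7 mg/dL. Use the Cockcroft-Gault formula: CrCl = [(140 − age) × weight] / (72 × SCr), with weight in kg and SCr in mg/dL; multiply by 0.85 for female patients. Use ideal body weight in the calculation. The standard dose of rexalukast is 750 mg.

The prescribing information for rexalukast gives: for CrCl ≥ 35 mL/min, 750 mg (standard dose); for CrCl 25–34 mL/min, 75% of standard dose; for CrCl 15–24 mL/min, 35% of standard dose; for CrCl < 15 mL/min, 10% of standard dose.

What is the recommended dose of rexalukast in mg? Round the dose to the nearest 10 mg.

CrCl = (140 − 44) × 57.2 / (72 × 3.7) × 0.85 = 5491.2 / 266.40 × 0.85 ≈ 17.5 mL/min
CrCl ≈ 18 mL/min → bracket 15–24 mL/min.
35% of 750 mg = 262.5 mg → 260 mg

260 mg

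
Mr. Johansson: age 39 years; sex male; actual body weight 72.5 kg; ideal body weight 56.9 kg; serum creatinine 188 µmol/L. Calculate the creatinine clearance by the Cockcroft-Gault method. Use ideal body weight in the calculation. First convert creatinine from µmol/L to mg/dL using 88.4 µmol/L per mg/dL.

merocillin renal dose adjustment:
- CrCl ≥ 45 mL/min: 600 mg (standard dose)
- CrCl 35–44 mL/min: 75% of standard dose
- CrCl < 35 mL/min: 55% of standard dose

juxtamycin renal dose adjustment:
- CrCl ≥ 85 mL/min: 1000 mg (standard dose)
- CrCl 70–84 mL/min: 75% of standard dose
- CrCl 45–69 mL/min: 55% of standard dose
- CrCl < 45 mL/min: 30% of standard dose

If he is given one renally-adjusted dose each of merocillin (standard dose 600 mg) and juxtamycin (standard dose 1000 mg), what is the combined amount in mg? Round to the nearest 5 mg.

750 mg

SCr = 188 / 88.4 = 2.127 mg/dL
CrCl = (140 − 39) × 56.9 / (72 × 2.127) = 5746.9 / 153.14 ≈ 37.5 mL/min
CrCl ≈ 38 mL/min.
merocillin: 35–44 mL/min → 75% of 600 mg = 450 mg.
juxtamycin: < 45 mL/min → 30% of 1000 mg = 300 mg.
Total = 450 + 300 = 750 mg.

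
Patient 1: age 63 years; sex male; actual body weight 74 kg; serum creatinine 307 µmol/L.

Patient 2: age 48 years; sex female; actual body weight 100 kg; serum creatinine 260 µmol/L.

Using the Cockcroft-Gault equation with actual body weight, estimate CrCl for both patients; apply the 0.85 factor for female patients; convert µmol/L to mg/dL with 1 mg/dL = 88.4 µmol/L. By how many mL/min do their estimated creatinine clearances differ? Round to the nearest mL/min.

Patient 1: SCr = 307 / 88.4 = 3.473 mg/dL
Patient 1: CrCl = (140 − 63) × 74 / (72 × 3.473) = 5698.0 / 250.06 ≈ 22.8 mL/min
Patient 2: SCr = 260 / 88.4 = 2.941 mg/dL
Patient 2: CrCl = (140 − 48) × 100 / (72 × 2.941) × 0.85 = 9200.0 / 211.75 × 0.85 ≈ 36.9 mL/min
|22.8 − 36.9| = 14.1 mL/min

14 mL/min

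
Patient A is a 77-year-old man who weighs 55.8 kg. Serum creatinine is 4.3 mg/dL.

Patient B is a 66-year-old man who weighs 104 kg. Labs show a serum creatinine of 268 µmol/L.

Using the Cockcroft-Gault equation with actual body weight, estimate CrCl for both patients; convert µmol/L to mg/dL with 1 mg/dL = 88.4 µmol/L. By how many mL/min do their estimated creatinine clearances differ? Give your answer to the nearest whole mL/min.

Patient A: CrCl = (140 − 77) × 55.8 / (72 × 4.3) = 3515.4 / 309.60 ≈ 11.4 mL/min
Patient B: SCr = 268 / 88.4 = 3.032 mg/dL
Patient B: CrCl = (140 − 66) × 104 / (72 × 3.032) = 7696.0 / 218.30 ≈ 35.3 mL/min
|11.4 − 35.3| = 23.9 mL/min

24 mL/min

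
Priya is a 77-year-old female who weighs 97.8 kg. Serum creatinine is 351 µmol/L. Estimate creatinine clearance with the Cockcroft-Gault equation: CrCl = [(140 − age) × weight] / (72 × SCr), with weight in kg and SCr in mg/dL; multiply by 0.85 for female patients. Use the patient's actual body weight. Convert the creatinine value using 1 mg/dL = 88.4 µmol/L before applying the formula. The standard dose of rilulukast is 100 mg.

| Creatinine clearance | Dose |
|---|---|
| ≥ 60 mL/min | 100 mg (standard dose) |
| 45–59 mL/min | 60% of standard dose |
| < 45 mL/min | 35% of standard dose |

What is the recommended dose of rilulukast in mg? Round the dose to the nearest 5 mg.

35 mg

SCr = 351 / 88.4 = 3.971 mg/dL
CrCl = (140 − 77) × 97.8 / (72 × 3.971) × 0.85 = 6161.4 / 285.91 × 0.85 ≈ 18.3 mL/min
CrCl ≈ 18 mL/min → bracket < 45 mL/min.
35% of 100 mg = 35 mg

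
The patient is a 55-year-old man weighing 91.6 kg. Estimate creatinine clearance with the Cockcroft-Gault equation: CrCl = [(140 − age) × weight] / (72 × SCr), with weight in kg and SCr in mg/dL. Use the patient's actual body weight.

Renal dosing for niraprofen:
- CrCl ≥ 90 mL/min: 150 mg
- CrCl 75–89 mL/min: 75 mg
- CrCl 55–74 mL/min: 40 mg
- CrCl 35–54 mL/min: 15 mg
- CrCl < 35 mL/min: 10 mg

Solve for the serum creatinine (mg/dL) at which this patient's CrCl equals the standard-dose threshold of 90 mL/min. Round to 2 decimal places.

Standard dose requires CrCl ≥ 90 mL/min.
Set (140 − 55) × 91.6 / (72 × SCr) = 90
SCr = (140 − 55) × 91.6 / (72 × 90) = 1.202 mg/dL

1.20 mg/dL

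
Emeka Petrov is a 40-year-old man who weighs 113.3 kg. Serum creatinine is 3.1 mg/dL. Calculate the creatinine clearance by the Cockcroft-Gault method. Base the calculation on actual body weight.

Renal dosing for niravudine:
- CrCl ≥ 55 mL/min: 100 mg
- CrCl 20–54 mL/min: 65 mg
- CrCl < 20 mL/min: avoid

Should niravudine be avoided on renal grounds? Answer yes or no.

no

CrCl = (140 − 40) × 113.3 / (72 × 3.1) = 11330.0 / 223.20 ≈ 50.8 mL/min
CrCl ≈ 51 mL/min, which is ≥ 20 mL/min.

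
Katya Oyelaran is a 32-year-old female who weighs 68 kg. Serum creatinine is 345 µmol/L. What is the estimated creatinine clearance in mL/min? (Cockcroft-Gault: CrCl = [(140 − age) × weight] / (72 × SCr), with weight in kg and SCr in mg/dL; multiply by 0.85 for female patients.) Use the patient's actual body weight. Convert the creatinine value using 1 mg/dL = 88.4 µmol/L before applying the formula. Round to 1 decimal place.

SCr = 345 / 88.4 = 3.903 mg/dL
CrCl = (140 − 32) × 68 / (72 × 3.903) × 0.85 = 7344.0 / 281.02 × 0.85 ≈ 22.2 mL/min

22.2 mL/min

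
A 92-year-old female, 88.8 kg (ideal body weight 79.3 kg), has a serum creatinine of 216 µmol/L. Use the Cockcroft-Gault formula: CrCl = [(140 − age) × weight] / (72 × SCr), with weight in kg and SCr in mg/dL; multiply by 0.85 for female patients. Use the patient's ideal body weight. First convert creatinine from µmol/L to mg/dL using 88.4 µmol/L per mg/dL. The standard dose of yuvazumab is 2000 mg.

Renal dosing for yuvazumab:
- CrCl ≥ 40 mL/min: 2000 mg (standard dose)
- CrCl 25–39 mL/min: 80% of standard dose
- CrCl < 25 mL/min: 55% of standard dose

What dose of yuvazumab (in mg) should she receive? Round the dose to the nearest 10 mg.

SCr = 216 / 88.4 = 2.443 mg/dL
CrCl = (140 − 92) × 79.3 / (72 × 2.443) × 0.85 = 3806.4 / 175.90 × 0.85 ≈ 18.4 mL/min
CrCl ≈ 18 mL/min → bracket < 25 mL/min.
55% of 2000 mg = 1100 mg

1100 mg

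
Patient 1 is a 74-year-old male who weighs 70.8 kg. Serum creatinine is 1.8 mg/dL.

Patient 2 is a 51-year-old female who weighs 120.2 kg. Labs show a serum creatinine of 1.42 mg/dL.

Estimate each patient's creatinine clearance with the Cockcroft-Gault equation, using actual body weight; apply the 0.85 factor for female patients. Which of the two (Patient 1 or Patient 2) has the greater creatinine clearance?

Patient 1: CrCl = (140 − 74) × 70.8 / (72 × 1.8) = 4672.8 / 129.60 ≈ 36.1 mL/min
Patient 2: CrCl = (140 − 51) × 120.2 / (72 × 1.42) × 0.85 = 10697.8 / 102.24 × 0.85 ≈ 88.9 mL/min
36.1 vs 88.9 mL/min → Patient 2 is higher.

Patient 2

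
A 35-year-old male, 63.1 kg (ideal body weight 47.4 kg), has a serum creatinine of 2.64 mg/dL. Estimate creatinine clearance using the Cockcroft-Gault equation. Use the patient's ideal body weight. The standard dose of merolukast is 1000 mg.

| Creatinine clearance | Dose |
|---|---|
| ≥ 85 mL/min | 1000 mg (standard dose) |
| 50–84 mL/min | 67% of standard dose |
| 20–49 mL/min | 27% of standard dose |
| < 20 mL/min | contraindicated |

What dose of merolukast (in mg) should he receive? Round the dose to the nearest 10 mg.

270 mg

CrCl = (140 − 35) × 47.4 / (72 × 2.64) = 4977.0 / 190.08 ≈ 26.2 mL/min
CrCl ≈ 26 mL/min → bracket 20–49 mL/min.
27% of 1000 mg = 270 mg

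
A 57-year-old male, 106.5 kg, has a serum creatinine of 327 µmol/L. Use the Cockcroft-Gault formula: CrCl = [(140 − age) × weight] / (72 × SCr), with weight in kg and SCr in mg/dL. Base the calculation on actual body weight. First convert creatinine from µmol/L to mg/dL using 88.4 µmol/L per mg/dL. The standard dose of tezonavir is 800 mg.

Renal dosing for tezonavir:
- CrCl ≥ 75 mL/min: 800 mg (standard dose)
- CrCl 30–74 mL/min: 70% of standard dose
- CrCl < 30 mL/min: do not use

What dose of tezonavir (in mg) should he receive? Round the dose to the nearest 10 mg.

SCr = 327 / 88.4 = 3.699 mg/dL
CrCl = (140 − 57) × 106.5 / (72 × 3.699) = 8839.5 / 266.33 ≈ 33.2 mL/min
CrCl ≈ 33 mL/min → bracket 30–74 mL/min.
70% of 800 mg = 560 mg

560 mg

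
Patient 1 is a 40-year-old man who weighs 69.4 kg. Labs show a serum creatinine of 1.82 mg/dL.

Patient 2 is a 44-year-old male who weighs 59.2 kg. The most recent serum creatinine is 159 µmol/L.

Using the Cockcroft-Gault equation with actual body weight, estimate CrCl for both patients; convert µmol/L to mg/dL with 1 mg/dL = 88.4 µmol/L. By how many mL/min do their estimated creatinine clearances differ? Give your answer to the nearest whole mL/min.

9 mL/min

Patient 1: CrCl = (140 − 40) × 69.4 / (72 × 1.82) = 6940.0 / 131.04 ≈ 53.0 mL/min
Patient 2: SCr = 159 / 88.4 = 1.799 mg/dL
Patient 2: CrCl = (140 − 44) × 59.2 / (72 × 1.799) = 5683.2 / 129.53 ≈ 43.9 mL/min
|53.0 − 43.9| = 9.1 mL/min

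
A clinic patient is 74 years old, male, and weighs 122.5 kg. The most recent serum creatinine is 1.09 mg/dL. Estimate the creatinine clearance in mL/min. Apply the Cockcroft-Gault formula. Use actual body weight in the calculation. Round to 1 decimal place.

103.0 mL/min

CrCl = (140 − 74) × 122.5 / (72 × 1.09) = 8085.0 / 78.48 ≈ 103.0 mL/min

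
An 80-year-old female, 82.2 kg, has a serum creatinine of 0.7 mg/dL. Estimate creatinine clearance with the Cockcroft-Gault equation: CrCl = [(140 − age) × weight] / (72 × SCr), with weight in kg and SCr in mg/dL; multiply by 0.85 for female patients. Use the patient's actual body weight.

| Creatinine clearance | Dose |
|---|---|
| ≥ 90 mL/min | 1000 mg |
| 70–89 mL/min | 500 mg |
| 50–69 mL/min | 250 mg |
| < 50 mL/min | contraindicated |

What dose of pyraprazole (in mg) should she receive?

500 mg

CrCl = (140 − 80) × 82.2 / (72 × 0.7) × 0.85 = 4932.0 / 50.40 × 0.85 ≈ 83.2 mL/min
CrCl ≈ 83 mL/min → bracket 70–89 mL/min.
Dose for this bracket: 500 mg.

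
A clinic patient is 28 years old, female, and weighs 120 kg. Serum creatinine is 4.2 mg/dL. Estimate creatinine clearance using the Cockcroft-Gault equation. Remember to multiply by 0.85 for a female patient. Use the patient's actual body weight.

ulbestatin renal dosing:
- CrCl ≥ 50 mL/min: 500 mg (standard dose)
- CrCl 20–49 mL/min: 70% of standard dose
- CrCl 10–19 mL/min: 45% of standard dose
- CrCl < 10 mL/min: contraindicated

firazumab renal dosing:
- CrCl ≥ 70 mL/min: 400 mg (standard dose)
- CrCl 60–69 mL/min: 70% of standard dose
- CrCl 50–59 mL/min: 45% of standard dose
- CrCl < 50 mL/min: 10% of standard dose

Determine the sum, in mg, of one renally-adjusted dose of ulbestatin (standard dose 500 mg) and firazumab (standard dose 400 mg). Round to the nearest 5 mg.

CrCl = (140 − 28) × 120 / (72 × 4.2) × 0.85 = 13440.0 / 302.40 × 0.85 ≈ 37.8 mL/min
CrCl ≈ 38 mL/min.
ulbestatin: 20–49 mL/min → 70% of 500 mg = 350 mg.
firazumab: < 50 mL/min → 10% of 400 mg = 40 mg.
Total = 350 + 40 = 390 mg.

390 mg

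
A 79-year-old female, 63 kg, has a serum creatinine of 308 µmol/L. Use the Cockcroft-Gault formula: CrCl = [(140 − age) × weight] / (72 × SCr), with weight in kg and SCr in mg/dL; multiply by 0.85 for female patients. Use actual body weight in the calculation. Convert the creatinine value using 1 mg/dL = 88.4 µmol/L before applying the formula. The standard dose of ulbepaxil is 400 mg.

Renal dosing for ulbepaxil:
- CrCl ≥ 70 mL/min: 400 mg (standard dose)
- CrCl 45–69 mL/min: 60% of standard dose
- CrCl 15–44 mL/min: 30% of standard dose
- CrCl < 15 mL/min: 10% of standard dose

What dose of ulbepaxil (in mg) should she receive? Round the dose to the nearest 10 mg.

SCr = 308 / 88.4 = 3.484 mg/dL
CrCl = (140 − 79) × 63 / (72 × 3.484) × 0.85 = 3843.0 / 250.85 × 0.85 ≈ 13.0 mL/min
CrCl ≈ 13 mL/min → bracket < 15 mL/min.
10% of 400 mg = 40 mg

40 mg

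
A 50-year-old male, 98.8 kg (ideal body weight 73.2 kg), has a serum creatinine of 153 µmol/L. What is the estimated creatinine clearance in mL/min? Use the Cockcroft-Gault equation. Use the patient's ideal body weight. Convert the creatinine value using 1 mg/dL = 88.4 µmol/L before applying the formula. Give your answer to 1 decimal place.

52.9 mL/min

SCr = 153 / 88.4 = 1.731 mg/dL
CrCl = (140 − 50) × 73.2 / (72 × 1.731) = 6588.0 / 124.63 ≈ 52.9 mL/min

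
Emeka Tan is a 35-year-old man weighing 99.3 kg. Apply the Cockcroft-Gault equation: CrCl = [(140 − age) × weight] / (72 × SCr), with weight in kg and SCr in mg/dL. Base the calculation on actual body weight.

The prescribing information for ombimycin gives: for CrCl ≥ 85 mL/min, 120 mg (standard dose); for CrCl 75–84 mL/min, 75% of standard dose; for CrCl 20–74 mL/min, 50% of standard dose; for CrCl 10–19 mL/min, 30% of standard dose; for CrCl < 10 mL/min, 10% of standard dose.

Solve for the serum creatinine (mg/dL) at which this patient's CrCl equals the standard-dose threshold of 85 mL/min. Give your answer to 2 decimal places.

Standard dose requires CrCl ≥ 85 mL/min.
Set (140 − 35) × 99.3 / (72 × SCr) = 85
SCr = (140 − 35) × 99.3 / (72 × 85) = 1.704 mg/dL

1.70 mg/dL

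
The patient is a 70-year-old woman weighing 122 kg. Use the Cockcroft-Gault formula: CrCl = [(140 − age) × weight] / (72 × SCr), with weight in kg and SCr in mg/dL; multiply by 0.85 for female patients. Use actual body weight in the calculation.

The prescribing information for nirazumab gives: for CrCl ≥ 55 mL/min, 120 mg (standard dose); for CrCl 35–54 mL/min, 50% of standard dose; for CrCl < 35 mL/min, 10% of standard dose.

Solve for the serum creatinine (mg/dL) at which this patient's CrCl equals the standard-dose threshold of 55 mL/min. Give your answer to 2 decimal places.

1.83 mg/dL

Standard dose requires CrCl ≥ 55 mL/min.
Set (140 − 70) × 122 × 0.85 / (72 × SCr) = 55
SCr = (140 − 70) × 122 × 0.85 / (72 × 55) = 1.833 mg/dL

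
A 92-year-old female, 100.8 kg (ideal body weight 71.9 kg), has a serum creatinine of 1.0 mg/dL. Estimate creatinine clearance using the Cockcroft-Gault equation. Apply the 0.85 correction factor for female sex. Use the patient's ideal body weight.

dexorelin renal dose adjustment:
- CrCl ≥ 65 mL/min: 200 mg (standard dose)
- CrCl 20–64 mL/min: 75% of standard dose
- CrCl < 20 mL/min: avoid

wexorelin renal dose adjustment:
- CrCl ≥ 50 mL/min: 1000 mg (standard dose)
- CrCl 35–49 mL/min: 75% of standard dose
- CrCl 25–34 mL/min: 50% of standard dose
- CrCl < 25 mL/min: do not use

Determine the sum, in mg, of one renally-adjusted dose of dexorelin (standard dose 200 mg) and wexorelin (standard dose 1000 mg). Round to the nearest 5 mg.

CrCl = (140 − 92) × 71.9 / (72 × 1) × 0.85 = 3451.2 / 72.00 × 0.85 ≈ 40.7 mL/min
CrCl ≈ 41 mL/min.
dexorelin: 20–64 mL/min → 75% of 200 mg = 150 mg.
wexorelin: 35–49 mL/min → 75% of 1000 mg = 750 mg.
Total = 150 + 750 = 900 mg.

900 mg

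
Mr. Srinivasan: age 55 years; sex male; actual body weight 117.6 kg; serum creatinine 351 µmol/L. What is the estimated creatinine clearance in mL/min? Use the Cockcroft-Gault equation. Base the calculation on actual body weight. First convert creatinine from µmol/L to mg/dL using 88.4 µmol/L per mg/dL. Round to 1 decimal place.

SCr = 351 / 88.4 = 3.971 mg/dL
CrCl = (140 − 55) × 117.6 / (72 × 3.971) = 9996.0 / 285.91 ≈ 35.0 mL/min

35.0 mL/min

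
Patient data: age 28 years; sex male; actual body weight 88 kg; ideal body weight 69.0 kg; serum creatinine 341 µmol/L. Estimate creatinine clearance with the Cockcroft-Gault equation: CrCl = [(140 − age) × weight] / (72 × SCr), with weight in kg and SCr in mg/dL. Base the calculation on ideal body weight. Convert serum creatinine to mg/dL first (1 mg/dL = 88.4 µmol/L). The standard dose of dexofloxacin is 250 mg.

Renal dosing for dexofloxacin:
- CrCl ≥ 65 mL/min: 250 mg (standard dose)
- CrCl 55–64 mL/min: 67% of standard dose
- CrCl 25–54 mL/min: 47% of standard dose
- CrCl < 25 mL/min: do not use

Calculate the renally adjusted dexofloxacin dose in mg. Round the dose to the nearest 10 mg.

SCr = 341 / 88.4 = 3.857 mg/dL
CrCl = (140 − 28) × 69 / (72 × 3.857) = 7728.0 / 277.70 ≈ 27.8 mL/min
CrCl ≈ 28 mL/min → bracket 25–54 mL/min.
47% of 250 mg = 117.5 mg → 120 mg

120 mg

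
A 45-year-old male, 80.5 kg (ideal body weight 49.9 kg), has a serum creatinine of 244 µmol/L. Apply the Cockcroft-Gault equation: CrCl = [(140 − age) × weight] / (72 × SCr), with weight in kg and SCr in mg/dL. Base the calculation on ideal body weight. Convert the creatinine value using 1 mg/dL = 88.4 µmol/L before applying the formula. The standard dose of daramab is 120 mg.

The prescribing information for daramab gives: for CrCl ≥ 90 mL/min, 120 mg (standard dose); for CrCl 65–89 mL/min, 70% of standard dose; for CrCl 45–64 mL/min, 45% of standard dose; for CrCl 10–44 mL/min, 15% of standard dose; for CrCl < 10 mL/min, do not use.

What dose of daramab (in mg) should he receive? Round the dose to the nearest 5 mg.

SCr = 244 / 88.4 = 2.76 mg/dL
CrCl = (140 − 45) × 49.9 / (72 × 2.76) = 4740.5 / 198.72 ≈ 23.9 mL/min
CrCl ≈ 24 mL/min → bracket 10–44 mL/min.
15% of 120 mg = 18 mg → 20 mg

20 mg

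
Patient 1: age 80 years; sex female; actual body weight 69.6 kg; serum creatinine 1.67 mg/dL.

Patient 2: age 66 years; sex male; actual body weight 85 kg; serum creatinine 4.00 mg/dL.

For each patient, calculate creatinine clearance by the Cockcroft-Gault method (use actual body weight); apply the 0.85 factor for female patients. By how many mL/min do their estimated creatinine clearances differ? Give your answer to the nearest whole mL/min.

8 mL/min

Patient 1: CrCl = (140 − 80) × 69.6 / (72 × 1.67) × 0.85 = 4176.0 / 120.24 × 0.85 ≈ 29.5 mL/min
Patient 2: CrCl = (140 − 66) × 85 / (72 × 4) = 6290.0 / 288.00 ≈ 21.8 mL/min
|29.5 − 21.8| = 7.7 mL/min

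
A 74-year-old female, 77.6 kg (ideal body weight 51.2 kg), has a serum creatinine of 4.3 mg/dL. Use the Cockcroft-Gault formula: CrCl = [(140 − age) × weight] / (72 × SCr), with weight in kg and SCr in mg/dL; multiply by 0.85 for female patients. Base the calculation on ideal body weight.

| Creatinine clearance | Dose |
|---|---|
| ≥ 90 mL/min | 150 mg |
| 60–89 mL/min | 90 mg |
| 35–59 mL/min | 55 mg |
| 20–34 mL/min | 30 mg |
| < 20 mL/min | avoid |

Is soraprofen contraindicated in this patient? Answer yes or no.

yes

CrCl = (140 − 74) × 51.2 / (72 × 4.3) × 0.85 = 3379.2 / 309.60 × 0.85 ≈ 9.3 mL/min
CrCl ≈ 9 mL/min, which is < 20 mL/min.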